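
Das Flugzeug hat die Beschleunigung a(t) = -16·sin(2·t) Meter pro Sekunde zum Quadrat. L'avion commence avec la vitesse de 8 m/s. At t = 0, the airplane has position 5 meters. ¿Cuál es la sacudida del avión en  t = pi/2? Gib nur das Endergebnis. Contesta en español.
La respuesta es 32.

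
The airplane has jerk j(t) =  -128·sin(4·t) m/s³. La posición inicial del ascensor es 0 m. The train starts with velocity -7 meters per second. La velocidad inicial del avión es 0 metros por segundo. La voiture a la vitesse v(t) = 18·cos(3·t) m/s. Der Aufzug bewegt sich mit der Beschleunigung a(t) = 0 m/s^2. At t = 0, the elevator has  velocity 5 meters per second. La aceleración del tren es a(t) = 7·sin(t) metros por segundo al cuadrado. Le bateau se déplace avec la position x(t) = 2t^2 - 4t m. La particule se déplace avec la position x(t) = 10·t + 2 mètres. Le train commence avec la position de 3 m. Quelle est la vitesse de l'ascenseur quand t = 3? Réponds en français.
En partant de l'accélération a(t) = 0, nous prenons 1 primitive. En prenant ∫a(t)dt et en appliquant v(0) = 5, nous trouvons v(t) = 5. En utilisant v(t) = 5 et en substituant t = 3, nous trouvons v = 5.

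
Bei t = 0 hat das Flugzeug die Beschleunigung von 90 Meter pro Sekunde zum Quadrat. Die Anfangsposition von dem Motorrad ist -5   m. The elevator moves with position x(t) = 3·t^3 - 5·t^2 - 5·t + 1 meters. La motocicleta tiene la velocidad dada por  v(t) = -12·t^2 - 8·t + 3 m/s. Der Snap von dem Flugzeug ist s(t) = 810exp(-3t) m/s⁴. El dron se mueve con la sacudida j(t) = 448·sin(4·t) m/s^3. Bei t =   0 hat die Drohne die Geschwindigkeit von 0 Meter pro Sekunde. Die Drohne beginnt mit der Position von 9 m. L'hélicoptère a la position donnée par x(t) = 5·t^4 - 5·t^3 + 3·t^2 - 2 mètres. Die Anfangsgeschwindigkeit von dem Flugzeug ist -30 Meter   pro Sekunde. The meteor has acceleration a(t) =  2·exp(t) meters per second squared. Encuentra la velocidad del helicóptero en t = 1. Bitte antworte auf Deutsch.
Ausgehend von der Position x(t) = 5·t^4 - 5·t^3 + 3·t^2 - 2, nehmen wir 1 Ableitung. Mit d/dt von x(t) finden wir v(t) = 20·t^3 - 15·t^2 + 6·t. Mit v(t) = 20·t^3 - 15·t^2 + 6·t und Einsetzen von t = 1, finden wir v = 11.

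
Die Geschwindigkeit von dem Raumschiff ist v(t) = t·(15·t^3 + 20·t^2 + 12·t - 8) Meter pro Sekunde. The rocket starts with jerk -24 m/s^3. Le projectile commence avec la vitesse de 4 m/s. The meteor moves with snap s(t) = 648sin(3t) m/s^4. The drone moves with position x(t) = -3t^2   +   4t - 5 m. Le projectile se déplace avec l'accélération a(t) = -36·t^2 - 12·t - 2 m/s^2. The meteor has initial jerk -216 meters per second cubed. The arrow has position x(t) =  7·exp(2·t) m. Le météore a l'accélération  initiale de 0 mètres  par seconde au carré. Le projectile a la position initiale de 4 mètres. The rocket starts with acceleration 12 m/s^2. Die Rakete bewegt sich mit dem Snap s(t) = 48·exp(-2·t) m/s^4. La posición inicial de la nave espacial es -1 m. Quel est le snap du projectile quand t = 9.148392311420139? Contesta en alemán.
Um dies zu lösen, müssen wir 2 Ableitungen unserer Gleichung für die Beschleunigung a(t) = -36·t^2 - 12·t - 2 nehmen. Durch Ableiten von der Beschleunigung erhalten wir den Ruck: j(t) = -72·t - 12. Mit d/dt von j(t) finden wir s(t) = -72. Mit s(t) = -72 und Einsetzen von t = 9.148392311420139, finden wir s = -72.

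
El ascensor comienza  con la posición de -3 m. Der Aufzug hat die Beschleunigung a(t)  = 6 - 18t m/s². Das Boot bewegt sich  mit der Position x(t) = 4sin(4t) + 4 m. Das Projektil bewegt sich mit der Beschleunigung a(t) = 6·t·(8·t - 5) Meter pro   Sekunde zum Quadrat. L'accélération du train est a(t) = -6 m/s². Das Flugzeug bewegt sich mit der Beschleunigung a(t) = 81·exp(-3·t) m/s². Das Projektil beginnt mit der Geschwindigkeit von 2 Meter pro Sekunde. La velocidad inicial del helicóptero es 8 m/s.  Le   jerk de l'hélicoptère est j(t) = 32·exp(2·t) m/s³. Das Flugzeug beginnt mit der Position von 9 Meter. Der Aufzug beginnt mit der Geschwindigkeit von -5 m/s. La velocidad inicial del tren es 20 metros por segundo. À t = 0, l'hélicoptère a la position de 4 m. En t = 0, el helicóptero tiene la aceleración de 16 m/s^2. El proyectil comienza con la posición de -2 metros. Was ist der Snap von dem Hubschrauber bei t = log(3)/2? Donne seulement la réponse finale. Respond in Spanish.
La respuesta es 192.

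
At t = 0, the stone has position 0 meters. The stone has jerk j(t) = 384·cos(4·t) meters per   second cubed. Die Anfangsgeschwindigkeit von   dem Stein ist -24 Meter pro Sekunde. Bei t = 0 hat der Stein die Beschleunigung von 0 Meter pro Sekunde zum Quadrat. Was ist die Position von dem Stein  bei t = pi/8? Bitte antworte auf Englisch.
We must find the integral of our jerk equation j(t) = 384·cos(4·t) 3 times. The antiderivative of jerk is acceleration. Using a(0) = 0, we get a(t) = 96·sin(4·t). The antiderivative of acceleration, with v(0) = -24, gives velocity: v(t) = -24·cos(4·t). Taking ∫v(t)dt and applying x(0) = 0, we find x(t) = -6·sin(4·t). We have position x(t) = -6·sin(4·t). Substituting t = pi/8: x(pi/8) = -6.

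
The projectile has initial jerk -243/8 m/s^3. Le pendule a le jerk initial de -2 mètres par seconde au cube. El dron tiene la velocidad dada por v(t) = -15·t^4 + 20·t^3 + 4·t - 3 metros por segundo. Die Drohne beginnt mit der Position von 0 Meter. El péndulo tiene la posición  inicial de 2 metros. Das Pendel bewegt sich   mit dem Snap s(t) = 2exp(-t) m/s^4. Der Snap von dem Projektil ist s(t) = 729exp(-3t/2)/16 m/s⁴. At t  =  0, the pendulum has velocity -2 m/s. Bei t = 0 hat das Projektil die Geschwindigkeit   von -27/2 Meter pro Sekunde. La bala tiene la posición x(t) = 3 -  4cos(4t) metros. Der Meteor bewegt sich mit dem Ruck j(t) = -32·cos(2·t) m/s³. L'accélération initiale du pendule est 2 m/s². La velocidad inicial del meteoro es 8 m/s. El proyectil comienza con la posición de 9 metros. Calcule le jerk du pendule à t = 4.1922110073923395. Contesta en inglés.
To find the answer, we compute 1 integral of s(t) = 2·exp(-t). The antiderivative of snap, with j(0) = -2, gives jerk: j(t) = -2·exp(-t). Using j(t) = -2·exp(-t) and substituting t = 4.1922110073923395, we find j = -0.0302256666393391.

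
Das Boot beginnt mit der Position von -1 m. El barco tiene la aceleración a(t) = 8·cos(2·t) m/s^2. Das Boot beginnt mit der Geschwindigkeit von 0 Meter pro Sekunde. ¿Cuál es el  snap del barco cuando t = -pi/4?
Partiendo de la aceleración a(t) = 8·cos(2·t), tomamos 2 derivadas. La derivada de la aceleración da la sacudida: j(t) = -16·sin(2·t). Derivando la sacudida, obtenemos el snap: s(t) = -32·cos(2·t). De la ecuación del snap s(t) = -32·cos(2·t), sustituimos t = -pi/4 para obtener s = 0.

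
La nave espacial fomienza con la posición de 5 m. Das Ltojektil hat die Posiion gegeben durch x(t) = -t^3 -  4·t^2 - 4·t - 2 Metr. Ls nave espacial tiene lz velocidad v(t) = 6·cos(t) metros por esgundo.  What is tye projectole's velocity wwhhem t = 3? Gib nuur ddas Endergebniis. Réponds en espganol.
v(3) = -55.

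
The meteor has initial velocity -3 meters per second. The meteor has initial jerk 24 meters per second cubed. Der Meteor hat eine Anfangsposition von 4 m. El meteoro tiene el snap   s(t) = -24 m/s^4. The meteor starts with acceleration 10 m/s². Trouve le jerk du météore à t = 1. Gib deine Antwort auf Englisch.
We need to integrate our snap equation s(t) = -24 1 time. Finding the antiderivative of s(t) and using j(0) = 24: j(t) = 24 - 24·t. We have jerk j(t) = 24 - 24·t. Substituting t = 1: j(1) = 0.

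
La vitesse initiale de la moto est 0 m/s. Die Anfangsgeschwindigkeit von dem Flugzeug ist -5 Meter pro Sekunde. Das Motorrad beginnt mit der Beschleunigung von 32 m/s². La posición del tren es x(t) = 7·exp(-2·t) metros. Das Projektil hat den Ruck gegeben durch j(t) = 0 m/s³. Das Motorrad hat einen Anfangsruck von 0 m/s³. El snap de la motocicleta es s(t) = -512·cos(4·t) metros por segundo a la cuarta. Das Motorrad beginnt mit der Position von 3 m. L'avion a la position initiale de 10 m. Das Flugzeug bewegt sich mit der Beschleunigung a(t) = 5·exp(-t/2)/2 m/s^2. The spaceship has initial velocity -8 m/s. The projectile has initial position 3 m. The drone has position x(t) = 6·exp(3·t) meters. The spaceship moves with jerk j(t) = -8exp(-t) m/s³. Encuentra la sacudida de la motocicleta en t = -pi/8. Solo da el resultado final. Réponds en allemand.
Bei t = -pi/8, j = 128.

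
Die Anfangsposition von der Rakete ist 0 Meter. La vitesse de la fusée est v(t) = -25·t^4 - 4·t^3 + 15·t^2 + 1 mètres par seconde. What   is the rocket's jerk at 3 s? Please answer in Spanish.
Para resolver esto, necesitamos tomar 2 derivadas de nuestra ecuación de la velocidad v(t) = -25·t^4 - 4·t^3 + 15·t^2 + 1. La derivada de la velocidad da la aceleración: a(t) = -100·t^3 - 12·t^2 + 30·t. Derivando la aceleración, obtenemos la sacudida: j(t) = -300·t^2 - 24·t + 30. De la ecuación de la sacudida j(t) = -300·t^2 - 24·t + 30, sustituimos t = 3 para obtener j = -2742.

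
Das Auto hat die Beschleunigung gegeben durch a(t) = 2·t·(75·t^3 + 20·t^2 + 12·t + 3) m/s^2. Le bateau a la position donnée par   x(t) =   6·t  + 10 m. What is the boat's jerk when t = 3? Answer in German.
Um dies zu lösen, müssen wir 3 Ableitungen unserer Gleichung für die Position x(t) = 6·t + 10 nehmen. Mit d/dt von x(t) finden wir v(t) = 6. Die Ableitung von der Geschwindigkeit ergibt die Beschleunigung: a(t) = 0. Durch Ableiten von der Beschleunigung erhalten wir den Ruck: j(t) = 0. Mit j(t) = 0 und Einsetzen von t = 3, finden wir j = 0.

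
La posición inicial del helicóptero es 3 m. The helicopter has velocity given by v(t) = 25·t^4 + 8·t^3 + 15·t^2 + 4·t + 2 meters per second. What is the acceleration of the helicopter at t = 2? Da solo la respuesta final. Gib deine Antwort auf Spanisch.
La aceleración en t = 2 es a = 960.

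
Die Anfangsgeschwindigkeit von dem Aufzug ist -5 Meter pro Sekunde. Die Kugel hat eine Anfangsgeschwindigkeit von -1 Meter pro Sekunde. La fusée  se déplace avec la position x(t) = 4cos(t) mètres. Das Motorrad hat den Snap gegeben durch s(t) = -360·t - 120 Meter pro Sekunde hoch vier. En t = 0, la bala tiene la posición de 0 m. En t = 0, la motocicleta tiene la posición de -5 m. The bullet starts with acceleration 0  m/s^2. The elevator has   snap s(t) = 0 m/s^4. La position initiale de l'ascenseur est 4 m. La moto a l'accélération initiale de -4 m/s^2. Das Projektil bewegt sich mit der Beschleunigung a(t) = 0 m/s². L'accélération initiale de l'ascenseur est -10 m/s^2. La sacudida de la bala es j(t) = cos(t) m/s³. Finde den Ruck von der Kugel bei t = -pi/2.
Mit j(t) = cos(t) und Einsetzen von t = -pi/2, finden wir j = 0.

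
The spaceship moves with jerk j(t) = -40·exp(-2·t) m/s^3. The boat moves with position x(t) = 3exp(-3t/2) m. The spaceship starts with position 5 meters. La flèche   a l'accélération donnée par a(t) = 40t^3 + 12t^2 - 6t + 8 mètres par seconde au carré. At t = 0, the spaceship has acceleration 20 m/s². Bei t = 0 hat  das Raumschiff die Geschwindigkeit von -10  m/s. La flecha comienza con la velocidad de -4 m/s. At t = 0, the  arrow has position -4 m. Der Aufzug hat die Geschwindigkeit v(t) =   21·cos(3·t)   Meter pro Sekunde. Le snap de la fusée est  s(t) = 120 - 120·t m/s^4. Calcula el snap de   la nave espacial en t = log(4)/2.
Partiendo de la sacudida j(t) = -40·exp(-2·t), tomamos 1 derivada. Derivando la sacudida, obtenemos el snap: s(t) = 80·exp(-2·t). De la ecuación del snap s(t) = 80·exp(-2·t), sustituimos t = log(4)/2 para obtener s = 20.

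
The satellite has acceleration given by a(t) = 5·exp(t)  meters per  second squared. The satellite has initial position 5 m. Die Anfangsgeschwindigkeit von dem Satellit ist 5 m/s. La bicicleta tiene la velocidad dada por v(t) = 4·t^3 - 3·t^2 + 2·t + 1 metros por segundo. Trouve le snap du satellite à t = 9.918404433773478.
Pour résoudre ceci, nous devons prendre 2 dérivées de notre équation de l'accélération a(t) = 5·exp(t). En prenant d/dt de a(t), nous trouvons j(t) = 5·exp(t). En prenant d/dt de j(t), nous trouvons s(t) = 5·exp(t). De l'équation du snap s(t) = 5·exp(t), nous substituons t = 9.918404433773478 pour obtenir s = 101502.869318031.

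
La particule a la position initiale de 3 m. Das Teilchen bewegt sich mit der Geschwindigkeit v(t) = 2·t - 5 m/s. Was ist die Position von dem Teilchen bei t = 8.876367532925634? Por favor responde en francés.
Pour résoudre ceci, nous devons prendre 1 intégrale de notre équation de la vitesse v(t) = 2·t - 5. En intégrant la vitesse et en utilisant la condition initiale x(0) = 3, nous obtenons x(t) = t^2 - 5·t + 3. En utilisant x(t) = t^2 - 5·t + 3 et en substituant t = 8.876367532925634, nous trouvons x = 37.4080629149481.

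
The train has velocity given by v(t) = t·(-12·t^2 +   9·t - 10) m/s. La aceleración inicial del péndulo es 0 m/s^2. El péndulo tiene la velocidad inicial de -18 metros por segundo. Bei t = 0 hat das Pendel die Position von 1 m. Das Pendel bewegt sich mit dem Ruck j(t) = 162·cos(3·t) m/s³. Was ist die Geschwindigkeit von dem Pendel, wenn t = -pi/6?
Wir müssen das Integral unserer Gleichung für den Ruck j(t) = 162·cos(3·t) 2-mal finden. Mit ∫j(t)dt und Anwendung von a(0) = 0, finden wir a(t) = 54·sin(3·t). Die Stammfunktion von der Beschleunigung, mit v(0) = -18, ergibt die Geschwindigkeit: v(t) = -18·cos(3·t). Aus der Gleichung für die Geschwindigkeit v(t) = -18·cos(3·t), setzen wir t = -pi/6 ein und erhalten v = 0.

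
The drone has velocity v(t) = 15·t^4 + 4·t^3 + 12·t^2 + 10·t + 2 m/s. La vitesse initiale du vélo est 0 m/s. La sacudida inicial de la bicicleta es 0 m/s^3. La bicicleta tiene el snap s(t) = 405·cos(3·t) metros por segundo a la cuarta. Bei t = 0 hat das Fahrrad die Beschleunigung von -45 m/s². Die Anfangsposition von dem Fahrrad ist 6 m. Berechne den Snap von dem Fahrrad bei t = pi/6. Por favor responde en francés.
En utilisant s(t) = 405·cos(3·t) et en substituant t = pi/6, nous trouvons s = 0.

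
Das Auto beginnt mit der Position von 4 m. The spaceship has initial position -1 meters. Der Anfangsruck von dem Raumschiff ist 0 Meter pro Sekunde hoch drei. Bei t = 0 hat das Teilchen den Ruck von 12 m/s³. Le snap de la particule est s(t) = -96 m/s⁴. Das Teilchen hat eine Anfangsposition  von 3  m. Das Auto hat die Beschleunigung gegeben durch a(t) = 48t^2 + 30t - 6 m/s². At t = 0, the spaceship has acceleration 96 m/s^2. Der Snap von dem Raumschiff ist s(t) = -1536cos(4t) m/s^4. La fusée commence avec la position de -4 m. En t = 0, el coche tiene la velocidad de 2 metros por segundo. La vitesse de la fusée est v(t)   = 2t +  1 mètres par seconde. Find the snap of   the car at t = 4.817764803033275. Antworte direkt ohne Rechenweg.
The answer is 96.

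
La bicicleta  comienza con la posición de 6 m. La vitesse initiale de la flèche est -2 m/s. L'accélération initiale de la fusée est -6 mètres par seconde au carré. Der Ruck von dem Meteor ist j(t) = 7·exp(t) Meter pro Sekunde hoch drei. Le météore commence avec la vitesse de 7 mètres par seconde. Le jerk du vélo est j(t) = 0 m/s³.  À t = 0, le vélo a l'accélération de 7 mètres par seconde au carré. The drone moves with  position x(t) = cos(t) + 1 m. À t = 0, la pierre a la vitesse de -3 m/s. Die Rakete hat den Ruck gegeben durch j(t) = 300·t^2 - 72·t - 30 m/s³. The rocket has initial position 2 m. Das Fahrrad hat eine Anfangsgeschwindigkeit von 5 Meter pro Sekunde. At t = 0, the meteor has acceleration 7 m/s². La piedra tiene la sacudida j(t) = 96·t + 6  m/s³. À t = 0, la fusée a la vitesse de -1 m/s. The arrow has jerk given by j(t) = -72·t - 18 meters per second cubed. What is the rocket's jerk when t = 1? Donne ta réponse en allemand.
Wir haben den Ruck j(t) = 300·t^2 - 72·t - 30. Durch Einsetzen von t = 1: j(1) = 198.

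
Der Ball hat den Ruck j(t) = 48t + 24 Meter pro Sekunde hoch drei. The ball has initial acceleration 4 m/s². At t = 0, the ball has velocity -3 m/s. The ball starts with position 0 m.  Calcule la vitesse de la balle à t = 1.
En partant du jerk j(t) = 48·t + 24, nous prenons 2 primitives. En prenant ∫j(t)dt et en appliquant a(0) = 4, nous trouvons a(t) = 24·t^2 + 24·t + 4. La primitive de l'accélération est la vitesse. En utilisant v(0) = -3, nous obtenons v(t) = 8·t^3 + 12·t^2 + 4·t - 3. En utilisant v(t) = 8·t^3 + 12·t^2 + 4·t - 3 et en substituant t = 1, nous trouvons v = 21.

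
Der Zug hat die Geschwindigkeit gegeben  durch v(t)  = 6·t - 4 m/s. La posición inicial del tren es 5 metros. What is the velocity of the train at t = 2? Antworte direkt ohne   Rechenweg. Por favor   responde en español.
La velocidad en t = 2 es v = 8.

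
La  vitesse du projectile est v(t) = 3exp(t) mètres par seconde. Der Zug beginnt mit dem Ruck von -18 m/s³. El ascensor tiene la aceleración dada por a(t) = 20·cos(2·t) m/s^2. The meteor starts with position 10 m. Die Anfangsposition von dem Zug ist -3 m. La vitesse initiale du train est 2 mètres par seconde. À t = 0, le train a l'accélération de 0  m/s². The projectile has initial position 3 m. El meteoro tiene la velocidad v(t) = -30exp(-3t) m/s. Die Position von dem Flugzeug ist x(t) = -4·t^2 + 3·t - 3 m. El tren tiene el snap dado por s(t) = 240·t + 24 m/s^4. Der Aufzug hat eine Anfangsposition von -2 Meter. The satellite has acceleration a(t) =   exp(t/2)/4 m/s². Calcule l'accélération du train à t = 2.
En partant du snap s(t) = 240·t + 24, nous prenons 2 primitives. L'intégrale du snap, avec j(0) = -18, donne le jerk: j(t) = 120·t^2 + 24·t - 18. En intégrant le jerk et en utilisant la condition initiale a(0) = 0, nous obtenons a(t) = 2·t·(20·t^2 + 6·t - 9). En utilisant a(t) = 2·t·(20·t^2 + 6·t - 9) et en substituant t = 2, nous trouvons a = 332.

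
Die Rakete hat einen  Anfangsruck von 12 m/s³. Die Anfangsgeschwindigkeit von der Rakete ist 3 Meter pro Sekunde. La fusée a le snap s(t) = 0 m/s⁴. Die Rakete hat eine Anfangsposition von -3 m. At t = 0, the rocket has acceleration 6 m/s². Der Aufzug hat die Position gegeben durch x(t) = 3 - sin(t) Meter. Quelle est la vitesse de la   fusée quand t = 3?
Nous devons trouver la primitive de notre équation du snap s(t) = 0 3 fois. La primitive du snap, avec j(0) = 12, donne le jerk: j(t) = 12. En intégrant le jerk et en utilisant la condition initiale a(0) = 6, nous obtenons a(t) = 12·t + 6. En prenant ∫a(t)dt et en appliquant v(0) = 3, nous trouvons v(t) = 6·t^2 + 6·t + 3. Nous avons la vitesse v(t) = 6·t^2 + 6·t + 3. En substituant t = 3: v(3) = 75.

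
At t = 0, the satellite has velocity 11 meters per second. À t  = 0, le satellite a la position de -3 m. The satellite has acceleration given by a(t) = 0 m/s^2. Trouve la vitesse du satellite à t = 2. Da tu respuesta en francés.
Pour résoudre ceci, nous devons prendre 1 primitive de notre équation de l'accélération a(t) = 0. L'intégrale de l'accélération est la vitesse. En utilisant v(0) = 11, nous obtenons v(t) = 11. En utilisant v(t) = 11 et en substituant t = 2, nous trouvons v = 11.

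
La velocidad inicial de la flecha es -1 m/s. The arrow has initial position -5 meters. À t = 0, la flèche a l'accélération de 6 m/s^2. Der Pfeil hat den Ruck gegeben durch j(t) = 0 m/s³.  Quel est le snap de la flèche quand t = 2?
Nous devons dériver notre équation du jerk j(t) = 0 1 fois. En prenant d/dt de j(t), nous trouvons s(t) = 0. De l'équation du snap s(t) = 0, nous substituons t = 2 pour obtenir s = 0.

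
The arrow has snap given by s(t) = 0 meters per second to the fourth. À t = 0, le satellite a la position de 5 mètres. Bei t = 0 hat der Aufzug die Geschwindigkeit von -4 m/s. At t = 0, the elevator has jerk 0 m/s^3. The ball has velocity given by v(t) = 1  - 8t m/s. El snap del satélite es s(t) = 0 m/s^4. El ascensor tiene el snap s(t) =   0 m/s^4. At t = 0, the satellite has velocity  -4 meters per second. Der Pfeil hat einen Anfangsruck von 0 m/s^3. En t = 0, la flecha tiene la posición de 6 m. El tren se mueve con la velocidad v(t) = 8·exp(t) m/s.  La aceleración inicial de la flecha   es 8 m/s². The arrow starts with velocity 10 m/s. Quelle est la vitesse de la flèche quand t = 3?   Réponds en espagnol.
Para resolver esto, necesitamos tomar 3 integrales de nuestra ecuación del snap s(t) = 0. Integrando el snap y usando la condición inicial j(0) = 0, obtenemos j(t) = 0. Integrando la sacudida y usando la condición inicial a(0) = 8, obtenemos a(t) = 8. La antiderivada de la aceleración es la velocidad. Usando v(0) = 10, obtenemos v(t) = 8·t + 10. Usando v(t) = 8·t + 10 y sustituyendo t = 3, encontramos v = 34.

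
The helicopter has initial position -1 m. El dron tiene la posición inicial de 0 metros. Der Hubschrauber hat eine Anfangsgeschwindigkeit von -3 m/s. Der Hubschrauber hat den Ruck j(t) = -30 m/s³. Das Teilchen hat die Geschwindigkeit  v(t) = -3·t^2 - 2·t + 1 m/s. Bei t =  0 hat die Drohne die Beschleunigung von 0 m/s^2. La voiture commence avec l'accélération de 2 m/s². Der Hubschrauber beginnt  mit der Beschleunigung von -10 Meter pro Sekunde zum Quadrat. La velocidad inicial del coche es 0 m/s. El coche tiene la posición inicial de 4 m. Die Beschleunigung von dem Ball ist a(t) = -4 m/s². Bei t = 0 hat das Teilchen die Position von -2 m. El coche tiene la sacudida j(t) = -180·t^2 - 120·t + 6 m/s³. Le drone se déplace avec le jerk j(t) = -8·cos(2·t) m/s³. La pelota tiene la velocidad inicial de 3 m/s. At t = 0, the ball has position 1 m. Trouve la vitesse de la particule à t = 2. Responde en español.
Usando v(t) = -3·t^2 - 2·t + 1 y sustituyendo t = 2, encontramos v = -15.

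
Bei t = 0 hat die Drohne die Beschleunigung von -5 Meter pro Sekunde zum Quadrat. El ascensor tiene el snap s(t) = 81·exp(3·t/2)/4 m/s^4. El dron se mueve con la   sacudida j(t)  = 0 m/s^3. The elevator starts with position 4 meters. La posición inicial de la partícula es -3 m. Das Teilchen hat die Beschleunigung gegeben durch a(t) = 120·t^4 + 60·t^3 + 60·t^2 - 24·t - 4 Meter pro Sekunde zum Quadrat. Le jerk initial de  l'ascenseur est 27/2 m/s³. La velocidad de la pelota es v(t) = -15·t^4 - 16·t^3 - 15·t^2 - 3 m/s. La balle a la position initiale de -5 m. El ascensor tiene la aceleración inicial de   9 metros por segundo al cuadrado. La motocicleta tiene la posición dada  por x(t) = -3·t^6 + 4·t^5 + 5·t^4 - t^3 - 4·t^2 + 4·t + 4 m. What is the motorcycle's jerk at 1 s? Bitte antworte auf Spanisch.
Para resolver esto, necesitamos tomar 3 derivadas de nuestra ecuación de la posición x(t) = -3·t^6 + 4·t^5 + 5·t^4 - t^3 - 4·t^2 + 4·t + 4. La derivada de la posición da la velocidad: v(t) = -18·t^5 + 20·t^4 + 20·t^3 - 3·t^2 - 8·t + 4. La derivada de la velocidad da la aceleración: a(t) = -90·t^4 + 80·t^3 + 60·t^2 - 6·t - 8. Derivando la aceleración, obtenemos la sacudida: j(t) = -360·t^3 + 240·t^2 + 120·t - 6. De la ecuación de la sacudida j(t) = -360·t^3 + 240·t^2 + 120·t - 6, sustituimos t = 1 para obtener j = -6.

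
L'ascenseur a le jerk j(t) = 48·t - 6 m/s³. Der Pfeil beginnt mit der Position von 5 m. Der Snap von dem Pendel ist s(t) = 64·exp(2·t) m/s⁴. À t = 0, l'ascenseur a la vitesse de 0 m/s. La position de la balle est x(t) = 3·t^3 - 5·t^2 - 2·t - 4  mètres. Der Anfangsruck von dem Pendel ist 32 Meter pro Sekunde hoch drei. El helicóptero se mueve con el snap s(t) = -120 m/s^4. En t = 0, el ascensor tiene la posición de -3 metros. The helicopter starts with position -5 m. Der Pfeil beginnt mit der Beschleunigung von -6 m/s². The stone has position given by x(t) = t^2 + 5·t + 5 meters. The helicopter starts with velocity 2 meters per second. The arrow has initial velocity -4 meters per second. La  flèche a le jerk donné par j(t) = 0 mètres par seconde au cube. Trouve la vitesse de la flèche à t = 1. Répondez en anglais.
To find the answer, we compute 2 integrals of j(t) = 0. Integrating jerk and using the initial condition a(0) = -6, we get a(t) = -6. Finding the integral of a(t) and using v(0) = -4: v(t) = -6·t - 4. Using v(t) = -6·t - 4 and substituting t = 1, we find v = -10.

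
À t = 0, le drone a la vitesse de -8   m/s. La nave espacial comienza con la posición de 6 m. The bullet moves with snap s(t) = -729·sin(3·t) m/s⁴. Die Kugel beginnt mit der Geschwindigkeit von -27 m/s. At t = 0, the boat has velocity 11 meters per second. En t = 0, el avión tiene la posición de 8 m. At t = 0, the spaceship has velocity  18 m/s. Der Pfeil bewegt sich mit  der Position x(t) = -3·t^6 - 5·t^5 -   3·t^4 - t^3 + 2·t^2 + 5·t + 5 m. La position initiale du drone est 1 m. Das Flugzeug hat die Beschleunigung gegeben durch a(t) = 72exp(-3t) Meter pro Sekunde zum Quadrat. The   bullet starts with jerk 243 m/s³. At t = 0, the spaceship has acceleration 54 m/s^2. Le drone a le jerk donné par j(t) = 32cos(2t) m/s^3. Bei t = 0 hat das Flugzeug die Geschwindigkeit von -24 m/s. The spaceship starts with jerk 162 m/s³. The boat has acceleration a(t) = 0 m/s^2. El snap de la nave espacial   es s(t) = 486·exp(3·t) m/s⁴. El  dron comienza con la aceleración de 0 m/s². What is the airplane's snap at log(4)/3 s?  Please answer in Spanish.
Partiendo de la aceleración a(t) = 72·exp(-3·t), tomamos 2 derivadas. La derivada de la aceleración da la sacudida: j(t) = -216·exp(-3·t). Tomando d/dt de j(t), encontramos s(t) = 648·exp(-3·t). De la ecuación del snap s(t) = 648·exp(-3·t), sustituimos t = log(4)/3 para obtener s = 162.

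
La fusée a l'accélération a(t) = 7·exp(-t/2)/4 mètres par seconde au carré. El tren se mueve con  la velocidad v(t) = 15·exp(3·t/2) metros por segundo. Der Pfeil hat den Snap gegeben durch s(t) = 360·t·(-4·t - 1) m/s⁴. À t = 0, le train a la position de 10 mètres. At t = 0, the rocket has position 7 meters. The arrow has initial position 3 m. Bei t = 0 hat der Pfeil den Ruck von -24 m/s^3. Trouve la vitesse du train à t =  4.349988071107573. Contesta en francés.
De l'équation de la vitesse v(t) = 15·exp(3·t/2), nous substituons t = 4.349988071107573 pour obtenir v = 10229.5135629725.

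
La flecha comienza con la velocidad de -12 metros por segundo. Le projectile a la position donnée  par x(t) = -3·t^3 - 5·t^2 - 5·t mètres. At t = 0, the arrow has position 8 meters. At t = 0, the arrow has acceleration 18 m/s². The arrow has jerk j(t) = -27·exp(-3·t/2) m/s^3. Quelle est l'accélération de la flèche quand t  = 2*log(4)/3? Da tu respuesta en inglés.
We need to integrate our jerk equation j(t) = -27·exp(-3·t/2) 1 time. Integrating jerk and using the initial condition a(0) = 18, we get a(t) = 18·exp(-3·t/2). Using a(t) = 18·exp(-3·t/2) and substituting t = 2*log(4)/3, we find a = 9/2.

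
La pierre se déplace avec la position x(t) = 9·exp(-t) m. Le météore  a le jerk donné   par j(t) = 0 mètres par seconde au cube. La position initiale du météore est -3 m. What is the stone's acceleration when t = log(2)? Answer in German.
Ausgehend von der Position x(t) = 9·exp(-t), nehmen wir 2 Ableitungen. Mit d/dt von x(t) finden wir v(t) = -9·exp(-t). Mit d/dt von v(t) finden wir a(t) = 9·exp(-t). Wir haben die Beschleunigung a(t) = 9·exp(-t). Durch Einsetzen von t = log(2): a(log(2)) = 9/2.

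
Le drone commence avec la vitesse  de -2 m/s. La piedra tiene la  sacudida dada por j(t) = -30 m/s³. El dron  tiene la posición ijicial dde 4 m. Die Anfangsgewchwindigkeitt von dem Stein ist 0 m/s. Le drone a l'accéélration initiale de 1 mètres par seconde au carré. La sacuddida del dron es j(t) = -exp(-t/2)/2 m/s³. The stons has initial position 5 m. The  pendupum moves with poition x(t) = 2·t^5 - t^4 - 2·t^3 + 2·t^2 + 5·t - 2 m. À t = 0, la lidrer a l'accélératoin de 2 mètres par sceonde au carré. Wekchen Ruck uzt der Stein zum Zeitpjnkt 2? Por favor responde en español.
De la ecuación de la sacudida j(t) = -30, sustituimos t = 2 para obtener j = -30.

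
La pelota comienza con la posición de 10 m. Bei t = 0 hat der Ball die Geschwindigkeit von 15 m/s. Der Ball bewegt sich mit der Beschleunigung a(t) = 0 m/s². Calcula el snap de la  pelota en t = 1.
Partiendo de la aceleración a(t) = 0, tomamos 2 derivadas. Tomando d/dt de a(t), encontramos j(t) = 0. Tomando d/dt de j(t), encontramos s(t) = 0. Usando s(t) = 0 y sustituyendo t = 1, encontramos s = 0.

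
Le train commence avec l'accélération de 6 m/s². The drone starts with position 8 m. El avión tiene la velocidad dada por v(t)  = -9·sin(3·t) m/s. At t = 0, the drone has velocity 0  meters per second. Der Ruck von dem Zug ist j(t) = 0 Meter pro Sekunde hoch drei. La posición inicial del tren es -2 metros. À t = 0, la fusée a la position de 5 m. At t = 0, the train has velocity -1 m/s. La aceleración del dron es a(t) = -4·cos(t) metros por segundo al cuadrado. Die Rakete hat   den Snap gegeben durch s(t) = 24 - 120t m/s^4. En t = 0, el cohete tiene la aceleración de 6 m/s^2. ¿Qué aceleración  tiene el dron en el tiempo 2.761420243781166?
Usando a(t) = -4·cos(t) y sustituyendo t = 2.761420243781166, encontramos a = 3.71440268578934.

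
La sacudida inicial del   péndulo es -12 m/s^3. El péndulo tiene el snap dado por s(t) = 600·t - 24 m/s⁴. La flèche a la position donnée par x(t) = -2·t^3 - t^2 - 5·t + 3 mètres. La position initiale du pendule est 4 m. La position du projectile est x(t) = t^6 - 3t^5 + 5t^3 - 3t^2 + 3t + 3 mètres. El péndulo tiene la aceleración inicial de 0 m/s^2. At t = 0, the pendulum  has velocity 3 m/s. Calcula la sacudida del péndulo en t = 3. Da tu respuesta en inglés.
To find the answer, we compute 1 integral of s(t) = 600·t - 24. Integrating snap and using the initial condition j(0) = -12, we get j(t) = 300·t^2 - 24·t - 12. We have jerk j(t) = 300·t^2 - 24·t - 12. Substituting t = 3: j(3) = 2616.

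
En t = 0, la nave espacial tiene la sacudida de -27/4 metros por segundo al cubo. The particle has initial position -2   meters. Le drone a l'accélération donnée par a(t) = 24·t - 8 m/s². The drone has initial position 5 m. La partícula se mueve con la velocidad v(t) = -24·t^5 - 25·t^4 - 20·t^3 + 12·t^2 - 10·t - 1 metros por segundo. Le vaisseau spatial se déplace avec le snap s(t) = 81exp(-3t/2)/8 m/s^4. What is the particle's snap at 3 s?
Starting from velocity v(t) = -24·t^5 - 25·t^4 - 20·t^3 + 12·t^2 - 10·t - 1, we take 3 derivatives. Differentiating velocity, we get acceleration: a(t) = -120·t^4 - 100·t^3 - 60·t^2 + 24·t - 10. Taking d/dt of a(t), we find j(t) = -480·t^3 - 300·t^2 - 120·t + 24. Differentiating jerk, we get snap: s(t) = -1440·t^2 - 600·t - 120. Using s(t) = -1440·t^2 - 600·t - 120 and substituting t = 3, we find s = -14880.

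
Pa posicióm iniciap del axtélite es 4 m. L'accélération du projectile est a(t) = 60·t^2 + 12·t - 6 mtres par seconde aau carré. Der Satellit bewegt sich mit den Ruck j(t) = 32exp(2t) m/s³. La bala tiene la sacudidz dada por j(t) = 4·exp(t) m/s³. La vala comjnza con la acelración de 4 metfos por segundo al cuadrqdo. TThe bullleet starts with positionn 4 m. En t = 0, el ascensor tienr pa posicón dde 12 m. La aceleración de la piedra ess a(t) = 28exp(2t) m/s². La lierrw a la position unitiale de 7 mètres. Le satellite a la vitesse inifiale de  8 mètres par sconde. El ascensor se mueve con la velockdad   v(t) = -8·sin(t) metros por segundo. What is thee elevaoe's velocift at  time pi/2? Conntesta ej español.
De la ecuación de la velocidad v(t) = -8·sin(t), sustituimos t = pi/2 para obtener v = -8.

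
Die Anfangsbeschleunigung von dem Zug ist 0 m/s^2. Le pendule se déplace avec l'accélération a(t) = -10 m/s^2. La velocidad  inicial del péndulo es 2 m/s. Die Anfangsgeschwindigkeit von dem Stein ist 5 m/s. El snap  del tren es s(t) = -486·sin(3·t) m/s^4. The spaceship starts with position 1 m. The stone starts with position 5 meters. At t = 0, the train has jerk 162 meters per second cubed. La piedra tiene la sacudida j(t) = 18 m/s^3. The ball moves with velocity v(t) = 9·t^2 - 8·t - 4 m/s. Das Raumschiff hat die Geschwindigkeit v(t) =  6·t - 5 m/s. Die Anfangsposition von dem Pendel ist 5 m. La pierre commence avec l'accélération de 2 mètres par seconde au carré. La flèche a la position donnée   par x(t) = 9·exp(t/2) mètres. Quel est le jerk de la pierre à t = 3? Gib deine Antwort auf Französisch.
De l'équation du jerk j(t) = 18, nous substituons t = 3 pour obtenir j = 18.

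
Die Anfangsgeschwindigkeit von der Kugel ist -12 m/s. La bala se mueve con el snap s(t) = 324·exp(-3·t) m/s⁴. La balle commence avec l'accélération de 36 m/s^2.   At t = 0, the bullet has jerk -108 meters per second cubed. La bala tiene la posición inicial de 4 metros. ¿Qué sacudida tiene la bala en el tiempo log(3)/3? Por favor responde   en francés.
Pour résoudre ceci, nous devons prendre 1 intégrale de notre équation du snap s(t) = 324·exp(-3·t). En prenant ∫s(t)dt et en appliquant j(0) = -108, nous trouvons j(t) = -108·exp(-3·t). Nous avons le jerk j(t) = -108·exp(-3·t). En substituant t = log(3)/3: j(log(3)/3) = -36.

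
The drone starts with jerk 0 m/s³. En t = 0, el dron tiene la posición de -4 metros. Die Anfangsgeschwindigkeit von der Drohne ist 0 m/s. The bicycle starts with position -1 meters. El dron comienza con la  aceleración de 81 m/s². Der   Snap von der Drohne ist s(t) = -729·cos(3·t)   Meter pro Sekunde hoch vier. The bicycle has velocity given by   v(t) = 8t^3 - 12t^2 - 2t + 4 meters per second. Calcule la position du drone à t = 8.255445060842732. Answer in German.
Wir müssen das Integral unserer Gleichung für den Snap s(t) = -729·cos(3·t) 4-mal finden. Das Integral von dem Snap ist der Ruck. Mit j(0) = 0 erhalten wir j(t) = -243·sin(3·t). Durch Integration von dem Ruck und Verwendung der Anfangsbedingung a(0) = 81, erhalten wir a(t) = 81·cos(3·t). Mit ∫a(t)dt und Anwendung von v(0) = 0, finden wir v(t) = 27·sin(3·t). Die Stammfunktion von der Geschwindigkeit, mit x(0) = -4, ergibt die Position: x(t) = 5 - 9·cos(3·t). Aus der Gleichung für die Position x(t) = 5 - 9·cos(3·t), setzen wir t = 8.255445060842732 ein und erhalten x = -3.40258855692291.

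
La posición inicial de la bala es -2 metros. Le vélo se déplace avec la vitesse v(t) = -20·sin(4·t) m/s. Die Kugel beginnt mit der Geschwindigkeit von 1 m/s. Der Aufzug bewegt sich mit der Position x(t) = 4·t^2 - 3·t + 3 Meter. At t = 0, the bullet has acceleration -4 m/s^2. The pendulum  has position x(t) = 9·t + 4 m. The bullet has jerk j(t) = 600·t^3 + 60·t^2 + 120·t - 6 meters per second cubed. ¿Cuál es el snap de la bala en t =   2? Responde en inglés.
Starting from jerk j(t) = 600·t^3 + 60·t^2 + 120·t - 6, we take 1 derivative. Differentiating jerk, we get snap: s(t) = 1800·t^2 + 120·t + 120. Using s(t) = 1800·t^2 + 120·t + 120 and substituting t = 2, we find s = 7560.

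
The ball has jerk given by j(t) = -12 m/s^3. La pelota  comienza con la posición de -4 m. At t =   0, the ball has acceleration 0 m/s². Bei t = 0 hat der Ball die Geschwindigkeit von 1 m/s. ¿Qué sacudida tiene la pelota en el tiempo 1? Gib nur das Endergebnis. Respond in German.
Der Ruck bei t = 1 ist j = -12.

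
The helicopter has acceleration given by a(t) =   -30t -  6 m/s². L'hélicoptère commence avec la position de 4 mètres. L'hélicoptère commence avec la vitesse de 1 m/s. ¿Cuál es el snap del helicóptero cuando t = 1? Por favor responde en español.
Partiendo de la aceleración a(t) = -30·t - 6, tomamos 2 derivadas. La derivada de la aceleración da la sacudida: j(t) = -30. Tomando d/dt de j(t), encontramos s(t) = 0. Tenemos el snap s(t) = 0. Sustituyendo t = 1: s(1) = 0.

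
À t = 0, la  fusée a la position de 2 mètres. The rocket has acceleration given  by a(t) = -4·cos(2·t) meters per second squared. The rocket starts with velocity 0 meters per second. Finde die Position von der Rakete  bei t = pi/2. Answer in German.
Ausgehend von der Beschleunigung a(t) = -4·cos(2·t), nehmen wir 2 Integrale. Das Integral von der Beschleunigung ist die Geschwindigkeit. Mit v(0) = 0 erhalten wir v(t) = -2·sin(2·t). Durch Integration von der Geschwindigkeit und Verwendung der Anfangsbedingung x(0) = 2, erhalten wir x(t) = cos(2·t) + 1. Wir haben die Position x(t) = cos(2·t) + 1. Durch Einsetzen von t = pi/2: x(pi/2) = 0.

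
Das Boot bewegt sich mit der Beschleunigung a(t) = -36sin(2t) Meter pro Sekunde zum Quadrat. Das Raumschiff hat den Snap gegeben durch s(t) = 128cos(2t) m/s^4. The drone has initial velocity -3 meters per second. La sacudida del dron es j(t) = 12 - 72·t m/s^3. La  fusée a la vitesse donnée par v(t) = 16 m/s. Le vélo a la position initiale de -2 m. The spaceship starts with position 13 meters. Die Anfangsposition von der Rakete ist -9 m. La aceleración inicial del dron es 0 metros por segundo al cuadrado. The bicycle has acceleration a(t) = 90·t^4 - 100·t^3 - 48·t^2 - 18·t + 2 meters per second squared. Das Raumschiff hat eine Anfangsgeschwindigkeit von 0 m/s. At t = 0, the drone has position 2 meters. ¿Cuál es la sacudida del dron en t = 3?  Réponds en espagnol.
De la ecuación de la sacudida j(t) = 12 - 72·t, sustituimos t = 3 para obtener j = -204.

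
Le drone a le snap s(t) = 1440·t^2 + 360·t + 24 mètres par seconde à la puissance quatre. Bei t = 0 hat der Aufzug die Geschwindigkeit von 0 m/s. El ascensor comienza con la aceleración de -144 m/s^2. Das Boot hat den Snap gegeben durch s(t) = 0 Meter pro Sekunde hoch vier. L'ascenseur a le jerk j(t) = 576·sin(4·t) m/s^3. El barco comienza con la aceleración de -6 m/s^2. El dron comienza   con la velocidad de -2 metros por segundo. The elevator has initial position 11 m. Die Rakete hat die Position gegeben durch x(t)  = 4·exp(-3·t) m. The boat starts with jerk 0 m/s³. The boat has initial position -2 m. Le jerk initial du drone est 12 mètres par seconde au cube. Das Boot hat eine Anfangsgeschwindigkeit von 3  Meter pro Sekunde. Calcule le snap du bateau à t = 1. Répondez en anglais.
From the given snap equation s(t) = 0, we substitute t = 1 to get s = 0.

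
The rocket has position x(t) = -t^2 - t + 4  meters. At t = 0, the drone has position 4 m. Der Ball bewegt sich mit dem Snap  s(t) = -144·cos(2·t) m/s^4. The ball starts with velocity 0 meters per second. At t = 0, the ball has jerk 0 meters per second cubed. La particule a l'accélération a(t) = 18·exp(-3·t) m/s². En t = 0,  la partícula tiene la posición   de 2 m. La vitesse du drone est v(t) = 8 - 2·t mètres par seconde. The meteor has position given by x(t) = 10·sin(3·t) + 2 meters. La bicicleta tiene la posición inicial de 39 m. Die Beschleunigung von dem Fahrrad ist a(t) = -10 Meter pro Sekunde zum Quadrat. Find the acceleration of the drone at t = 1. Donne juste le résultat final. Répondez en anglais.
a(1) = -2.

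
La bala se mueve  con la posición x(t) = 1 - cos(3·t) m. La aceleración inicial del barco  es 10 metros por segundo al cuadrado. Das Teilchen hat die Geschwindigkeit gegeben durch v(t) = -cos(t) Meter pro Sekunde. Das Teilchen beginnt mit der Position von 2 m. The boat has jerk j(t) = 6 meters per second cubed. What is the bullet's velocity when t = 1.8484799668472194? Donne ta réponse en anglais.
Starting from position x(t) = 1 - cos(3·t), we take 1 derivative. Differentiating position, we get velocity: v(t) = 3·sin(3·t). Using v(t) = 3·sin(3·t) and substituting t = 1.8484799668472194, we find v = -2.01786375888480.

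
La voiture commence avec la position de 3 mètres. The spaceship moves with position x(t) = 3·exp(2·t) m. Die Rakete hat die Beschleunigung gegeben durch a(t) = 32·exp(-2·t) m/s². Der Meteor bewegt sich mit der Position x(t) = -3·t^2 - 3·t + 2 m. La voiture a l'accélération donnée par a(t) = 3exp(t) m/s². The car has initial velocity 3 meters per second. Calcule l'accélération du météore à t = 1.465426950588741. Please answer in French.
Nous devons dériver notre équation de la position x(t) = -3·t^2 - 3·t + 2 2 fois. En prenant d/dt de x(t), nous trouvons v(t) = -6·t - 3. La dérivée de la vitesse donne l'accélération: a(t) = -6. De l'équation de l'accélération a(t) = -6, nous substituons t = 1.465426950588741 pour obtenir a = -6.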